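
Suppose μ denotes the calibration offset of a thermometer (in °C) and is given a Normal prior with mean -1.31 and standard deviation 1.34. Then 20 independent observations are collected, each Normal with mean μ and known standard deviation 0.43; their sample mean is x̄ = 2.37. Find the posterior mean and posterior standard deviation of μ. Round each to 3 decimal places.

With known σ, the Normal prior is conjugate. Weight on the data is w = (n/σ²)/(n/σ² + 1/τ₀²) = 108.167/(108.167+0.556917) = 0.99488.
Posterior mean = w·x̄ + (1−w)·μ₀ = 0.99488·2.37 + 0.0051223·-1.31 = 2.351. Posterior variance = 1/(108.167+0.556917) = 0.00919764, so SD = 0.096.

Posterior mean ≈ 2.351; posterior SD ≈ 0.096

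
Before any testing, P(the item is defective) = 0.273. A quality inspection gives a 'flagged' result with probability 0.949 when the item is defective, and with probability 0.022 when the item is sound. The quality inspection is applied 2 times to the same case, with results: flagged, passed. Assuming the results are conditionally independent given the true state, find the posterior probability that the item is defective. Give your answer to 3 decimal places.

Posterior P(H) ≈ 0.458

With H the event that the item is defective, the joint likelihood of the observed sequence is P(data|H) = 0.949·0.051 = 0.048399 and P(data|¬H) = 0.022·0.978 = 0.021516.
Bayes: P(H|data) = 0.273·0.048399 / (0.273·0.048399 + 0.727·0.021516) = 0.013213/0.028855 = 0.4579.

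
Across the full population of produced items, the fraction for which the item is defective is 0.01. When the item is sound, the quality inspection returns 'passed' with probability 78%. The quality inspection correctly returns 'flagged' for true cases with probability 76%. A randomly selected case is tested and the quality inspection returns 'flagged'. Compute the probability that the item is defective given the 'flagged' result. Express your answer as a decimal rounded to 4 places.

Let H be the event that the item is defective. P(H) = 0.01, so P(¬H) = 0.99. With E the 'flagged' result, P(E|H) = 0.76 and P(E|¬H) = 0.22.
P(E) = 0.76·0.01 + 0.22·0.99 = 0.0076000 + 0.21780 = 0.22540.
By Bayes' theorem, P(H|E) = 0.0076000 / 0.22540 = 0.0337.

P(H | E) ≈ 0.0337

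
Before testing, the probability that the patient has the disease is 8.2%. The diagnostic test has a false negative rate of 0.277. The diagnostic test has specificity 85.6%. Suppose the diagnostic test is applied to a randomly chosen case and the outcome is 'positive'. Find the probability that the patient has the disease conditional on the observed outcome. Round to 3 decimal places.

P(H | E) ≈ 0.310

Let H be the event that the patient has the disease. P(H) = 0.082, so P(¬H) = 0.918. With E the 'positive' result, P(E|H) = 0.723 and P(E|¬H) = 0.144.
P(E) = 0.723·0.082 + 0.144·0.918 = 0.059286 + 0.13219 = 0.19148.
By Bayes' theorem, P(H|E) = 0.059286 / 0.19148 = 0.310.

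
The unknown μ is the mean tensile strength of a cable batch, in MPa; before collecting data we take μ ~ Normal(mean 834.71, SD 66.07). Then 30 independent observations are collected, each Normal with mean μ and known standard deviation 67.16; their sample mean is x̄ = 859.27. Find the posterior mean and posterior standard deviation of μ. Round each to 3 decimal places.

Prior precision 1/τ₀² = 1/66.07² = 0.00022908; data precision n/σ² = 30/67.16² = 0.00665120.
Posterior precision = 0.00022908 + 0.00665120 = 0.00688028, giving posterior SD = 1/√0.00688028 = 12.056.
Posterior mean = (0.00022908·834.71 + 0.00665120·859.27) / 0.00688028 = 858.452.

Posterior mean ≈ 858.452; posterior SD ≈ 12.056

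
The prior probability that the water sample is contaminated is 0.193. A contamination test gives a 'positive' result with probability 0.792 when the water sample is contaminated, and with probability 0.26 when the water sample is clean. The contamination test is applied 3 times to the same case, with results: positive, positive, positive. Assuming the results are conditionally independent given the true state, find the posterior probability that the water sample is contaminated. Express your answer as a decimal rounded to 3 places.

With H the event that the water sample is contaminated, the joint likelihood of the observed sequence is P(data|H) = 0.792·0.792·0.792 = 0.49679 and P(data|¬H) = 0.26·0.26·0.26 = 0.017576.
Bayes: P(H|data) = 0.193·0.49679 / (0.193·0.49679 + 0.807·0.017576) = 0.095881/0.11006 = 0.8711.

Posterior P(H) ≈ 0.871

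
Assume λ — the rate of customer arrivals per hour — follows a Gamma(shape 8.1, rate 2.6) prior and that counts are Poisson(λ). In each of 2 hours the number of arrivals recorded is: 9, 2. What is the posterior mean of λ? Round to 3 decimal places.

Total count ∑xᵢ = 11 over n = 2 hours.
Gamma is conjugate to the Poisson likelihood: posterior is Gamma(shape = 8.1+11 = 19.1, rate = 2.6+2 = 4.6).
E[λ | data] = 19.1/4.6 = 4.152.

Posterior mean ≈ 4.152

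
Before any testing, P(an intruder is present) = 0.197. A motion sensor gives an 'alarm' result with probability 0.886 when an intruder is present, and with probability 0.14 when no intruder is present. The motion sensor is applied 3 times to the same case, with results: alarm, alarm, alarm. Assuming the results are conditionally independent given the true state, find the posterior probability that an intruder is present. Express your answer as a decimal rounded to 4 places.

Posterior P(H) ≈ 0.9842

Let H be the event that an intruder is present; start with P(H) = 0.197. P('alarm'|H) = 0.886, P('alarm'|¬H) = 0.14.
Update on result 1 ('alarm'): P(H) ← 0.886·0.1970 / (0.886·0.1970 + 0.14·0.8030) = 0.17454/0.28696 = 0.6082.
Update on result 2 ('alarm'): P(H) ← 0.886·0.6082 / (0.886·0.6082 + 0.14·0.3918) = 0.53890/0.59375 = 0.9076.
Update on result 3 ('alarm'): P(H) ← 0.886·0.9076 / (0.886·0.9076 + 0.14·0.0924) = 0.80416/0.81709 = 0.9842.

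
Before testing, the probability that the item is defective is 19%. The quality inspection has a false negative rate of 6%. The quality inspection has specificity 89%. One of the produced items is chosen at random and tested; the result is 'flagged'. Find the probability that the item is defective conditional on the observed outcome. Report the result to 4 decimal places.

P(H | E) ≈ 0.6672

Let H be the event that the item is defective. P(H) = 0.19, so P(¬H) = 0.81. With E the 'flagged' result, P(E|H) = 0.94 and P(E|¬H) = 0.11.
P(E) = 0.94·0.19 + 0.11·0.81 = 0.17860 + 0.089100 = 0.26770.
By Bayes' theorem, P(H|E) = 0.17860 / 0.26770 = 0.6672.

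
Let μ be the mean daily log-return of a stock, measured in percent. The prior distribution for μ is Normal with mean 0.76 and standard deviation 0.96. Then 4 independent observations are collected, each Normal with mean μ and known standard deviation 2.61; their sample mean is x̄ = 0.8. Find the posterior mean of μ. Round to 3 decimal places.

Posterior mean ≈ 0.774

With known σ, the Normal prior is conjugate. Weight on the data is w = (n/σ²)/(n/σ² + 1/τ₀²) = 0.587190/(0.587190+1.08507) = 0.35114.
Posterior mean = w·x̄ + (1−w)·μ₀ = 0.35114·0.8 + 0.64886·0.76 = 0.774.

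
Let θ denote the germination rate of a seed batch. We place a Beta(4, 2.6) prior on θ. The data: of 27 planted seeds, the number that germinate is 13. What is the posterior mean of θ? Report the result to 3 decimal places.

Posterior mean ≈ 0.506

The binomial likelihood is conjugate to the Beta prior: with 13 successes and 14 failures, the posterior is Beta(4+13, 2.6+14) = Beta(17, 16.6).
E[θ | data] = 17/(17+16.6) = 0.506.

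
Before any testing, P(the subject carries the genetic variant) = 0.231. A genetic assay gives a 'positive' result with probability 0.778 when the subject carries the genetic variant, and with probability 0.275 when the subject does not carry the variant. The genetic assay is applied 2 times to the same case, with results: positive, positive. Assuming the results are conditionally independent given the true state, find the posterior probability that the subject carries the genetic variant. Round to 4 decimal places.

Let H be the event that the subject carries the genetic variant; start with P(H) = 0.231. P('positive'|H) = 0.778, P('positive'|¬H) = 0.275.
Update on result 1 ('positive'): P(H) ← 0.778·0.2310 / (0.778·0.2310 + 0.275·0.7690) = 0.17972/0.39119 = 0.4594.
Update on result 2 ('positive'): P(H) ← 0.778·0.4594 / (0.778·0.4594 + 0.275·0.5406) = 0.35742/0.50608 = 0.7062.

Posterior P(H) ≈ 0.7062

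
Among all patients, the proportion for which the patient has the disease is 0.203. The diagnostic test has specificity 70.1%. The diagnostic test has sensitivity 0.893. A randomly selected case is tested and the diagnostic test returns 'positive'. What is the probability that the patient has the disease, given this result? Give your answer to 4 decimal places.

Write H for 'the patient has the disease'. Prior odds H:¬H = 0.203/0.797 = 0.25471. For the 'positive' outcome, the likelihood ratio is 0.893/0.299 = 2.9866.
Posterior odds = 0.25471 × 2.9866 = 0.76071, so P(H|E) = 0.76071/(1+0.76071) = 0.4320.

P(H | E) ≈ 0.4320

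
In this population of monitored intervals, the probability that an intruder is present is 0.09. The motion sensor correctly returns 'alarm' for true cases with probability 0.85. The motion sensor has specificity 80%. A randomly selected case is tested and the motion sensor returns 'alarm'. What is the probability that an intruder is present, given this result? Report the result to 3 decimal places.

Let H be the event that an intruder is present. P(H) = 0.09, so P(¬H) = 0.91. With E the 'alarm' result, P(E|H) = 0.85 and P(E|¬H) = 0.2.
P(E) = 0.85·0.09 + 0.2·0.91 = 0.076500 + 0.18200 = 0.25850.
By Bayes' theorem, P(H|E) = 0.076500 / 0.25850 = 0.296.

P(H | E) ≈ 0.296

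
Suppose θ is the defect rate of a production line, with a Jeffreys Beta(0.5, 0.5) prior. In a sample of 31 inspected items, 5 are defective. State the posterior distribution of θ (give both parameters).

The binomial likelihood is conjugate to the Beta prior: with 5 successes and 26 failures, the posterior is Beta(0.5+5, 0.5+26) = Beta(5.5, 26.5).

Posterior: Beta(5.5, 26.5)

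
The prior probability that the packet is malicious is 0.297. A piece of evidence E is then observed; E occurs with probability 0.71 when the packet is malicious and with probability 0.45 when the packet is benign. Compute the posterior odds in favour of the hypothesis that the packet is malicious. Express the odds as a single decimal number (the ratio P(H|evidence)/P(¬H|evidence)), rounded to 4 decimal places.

Prior odds = 0.297/(1−0.297) = 0.42248.
Likelihood ratio for E = 0.71/0.45 = 1.5778.
Posterior odds = prior odds × LR = 0.66657.

Posterior odds ≈ 0.6666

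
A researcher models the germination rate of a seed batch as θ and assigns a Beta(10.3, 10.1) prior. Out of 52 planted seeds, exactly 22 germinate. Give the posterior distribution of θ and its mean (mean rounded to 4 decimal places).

Posterior: Beta(32.3, 40.1); mean ≈ 0.4461

Observing 22 successes and 30 failures updates Beta(10.3, 10.1) by adding the success and failure counts to the two shape parameters: α = 10.3+22 = 32.3, β = 10.1+30 = 40.1.
Posterior mean = α/(α+β) = 32.3/72.4 = 0.4461.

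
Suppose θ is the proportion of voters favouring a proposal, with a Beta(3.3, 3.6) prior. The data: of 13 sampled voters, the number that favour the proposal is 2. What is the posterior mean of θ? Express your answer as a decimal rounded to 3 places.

Observing 2 successes and 11 failures updates Beta(3.3, 3.6) by adding the success and failure counts to the two shape parameters: α = 3.3+2 = 5.3, β = 3.6+11 = 14.6.
Posterior mean = α/(α+β) = 5.3/19.9 = 0.266.

Posterior mean ≈ 0.266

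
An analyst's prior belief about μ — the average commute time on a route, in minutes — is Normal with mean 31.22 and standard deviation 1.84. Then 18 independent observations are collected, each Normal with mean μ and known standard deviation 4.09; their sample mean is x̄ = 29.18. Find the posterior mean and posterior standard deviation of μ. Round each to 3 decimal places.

With known σ, the Normal prior is conjugate. Weight on the data is w = (n/σ²)/(n/σ² + 1/τ₀²) = 1.07603/(1.07603+0.295369) = 0.78462.
Posterior mean = w·x̄ + (1−w)·μ₀ = 0.78462·29.18 + 0.21538·31.22 = 29.619. Posterior variance = 1/(1.07603+0.295369) = 0.729181, so SD = 0.854.

Posterior mean ≈ 29.619; posterior SD ≈ 0.854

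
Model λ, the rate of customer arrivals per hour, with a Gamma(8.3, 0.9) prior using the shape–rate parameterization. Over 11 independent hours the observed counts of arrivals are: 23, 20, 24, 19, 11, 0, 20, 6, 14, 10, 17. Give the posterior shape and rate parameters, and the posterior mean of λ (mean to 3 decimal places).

Total count ∑xᵢ = 164 over n = 11 hours.
Gamma is conjugate to the Poisson likelihood: posterior is Gamma(shape = 8.3+164 = 172.3, rate = 0.9+11 = 11.9).
Posterior mean = shape/rate = 172.3/11.9 = 14.479.

Posterior: Gamma(shape=172.3, rate=11.9); mean ≈ 14.479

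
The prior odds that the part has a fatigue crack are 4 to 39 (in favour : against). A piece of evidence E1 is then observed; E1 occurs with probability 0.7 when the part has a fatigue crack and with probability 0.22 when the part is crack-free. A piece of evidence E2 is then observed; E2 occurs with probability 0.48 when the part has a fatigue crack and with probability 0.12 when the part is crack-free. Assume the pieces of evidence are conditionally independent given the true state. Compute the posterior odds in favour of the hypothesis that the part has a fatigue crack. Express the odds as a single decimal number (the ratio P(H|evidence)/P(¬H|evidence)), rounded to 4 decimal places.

Posterior odds ≈ 1.3054

Prior odds = 4/39 = 0.10256. In log-odds, ln(0.10256) = -2.2773.
Add log likelihood ratios: ln(3.1818) + ln(4.0000) = 2.5437.
Posterior log-odds = 0.26648, so posterior odds = exp(0.26648) = 1.3054.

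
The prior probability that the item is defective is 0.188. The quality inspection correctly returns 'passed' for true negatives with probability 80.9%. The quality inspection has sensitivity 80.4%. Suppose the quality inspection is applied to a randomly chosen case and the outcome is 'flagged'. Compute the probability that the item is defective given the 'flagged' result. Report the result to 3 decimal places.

Let H be the event that the item is defective. P(H) = 0.188, so P(¬H) = 0.812. With E the 'flagged' result, P(E|H) = 0.804 and P(E|¬H) = 0.191.
P(E) = 0.804·0.188 + 0.191·0.812 = 0.15115 + 0.15509 = 0.30624.
By Bayes' theorem, P(H|E) = 0.15115 / 0.30624 = 0.494.

P(H | E) ≈ 0.494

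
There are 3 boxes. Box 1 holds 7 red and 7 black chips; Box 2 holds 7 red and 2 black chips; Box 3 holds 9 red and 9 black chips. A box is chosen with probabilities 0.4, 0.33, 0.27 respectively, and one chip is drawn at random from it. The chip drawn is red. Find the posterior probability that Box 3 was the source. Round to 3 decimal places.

Tabulate prior·likelihood by source: [1] prior 0.4, lik 0.5, product 0.2000; [2] prior 0.33, lik 0.7778, product 0.2567; [3] prior 0.27, lik 0.5, product 0.1350.
Normalizing constant = 0.59167; the posterior for Box 3 is its product over the sum, 0.1350/0.59167 = 0.228.

Posterior probability ≈ 0.228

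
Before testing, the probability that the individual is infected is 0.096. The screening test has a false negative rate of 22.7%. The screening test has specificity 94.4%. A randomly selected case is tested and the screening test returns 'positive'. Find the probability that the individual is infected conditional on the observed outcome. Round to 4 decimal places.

Write H for 'the individual is infected'. Prior odds H:¬H = 0.096/0.904 = 0.10619. For the 'positive' outcome, the likelihood ratio is 0.773/0.056 = 13.804.
Posterior odds = 0.10619 × 13.804 = 1.4659, so P(H|E) = 1.4659/(1+1.4659) = 0.5945.

P(H | E) ≈ 0.5945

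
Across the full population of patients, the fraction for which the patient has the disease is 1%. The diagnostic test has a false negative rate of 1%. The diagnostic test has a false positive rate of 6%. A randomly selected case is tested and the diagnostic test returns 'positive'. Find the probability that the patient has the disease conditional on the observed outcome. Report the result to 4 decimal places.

P(H | E) ≈ 0.1429

Write H for 'the patient has the disease'. Prior odds H:¬H = 0.01/0.99 = 0.010101. For the 'positive' outcome, the likelihood ratio is 0.99/0.06 = 16.500.
Posterior odds = 0.010101 × 16.500 = 0.16667, so P(H|E) = 0.16667/(1+0.16667) = 0.1429.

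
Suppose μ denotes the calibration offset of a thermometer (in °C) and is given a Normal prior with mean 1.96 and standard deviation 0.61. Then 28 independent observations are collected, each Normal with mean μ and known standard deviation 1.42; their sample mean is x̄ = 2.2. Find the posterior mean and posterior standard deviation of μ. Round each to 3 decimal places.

Posterior mean ≈ 2.161; posterior SD ≈ 0.246

Prior precision 1/τ₀² = 1/0.61² = 2.68745; data precision n/σ² = 28/1.42² = 13.8861.
Posterior precision = 2.68745 + 13.8861 = 16.5736, giving posterior SD = 1/√16.5736 = 0.246.
Posterior mean = (2.68745·1.96 + 13.8861·2.2) / 16.5736 = 2.161.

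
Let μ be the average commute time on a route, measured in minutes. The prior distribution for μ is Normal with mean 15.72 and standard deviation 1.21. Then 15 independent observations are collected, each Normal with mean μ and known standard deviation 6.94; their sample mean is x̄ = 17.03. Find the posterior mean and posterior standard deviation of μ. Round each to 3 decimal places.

Prior precision 1/τ₀² = 1/1.21² = 0.683013; data precision n/σ² = 15/6.94² = 0.311439.
Posterior precision = 0.683013 + 0.311439 = 0.994452, giving posterior SD = 1/√0.994452 = 1.003.
Posterior mean = (0.683013·15.72 + 0.311439·17.03) / 0.994452 = 16.130.

Posterior mean ≈ 16.130; posterior SD ≈ 1.003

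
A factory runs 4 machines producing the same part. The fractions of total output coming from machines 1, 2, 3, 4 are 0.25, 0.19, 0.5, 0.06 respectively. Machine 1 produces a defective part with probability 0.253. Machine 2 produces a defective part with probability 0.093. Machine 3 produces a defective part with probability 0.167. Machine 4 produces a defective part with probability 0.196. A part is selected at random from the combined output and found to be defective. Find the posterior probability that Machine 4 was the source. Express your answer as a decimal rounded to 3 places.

Posterior probability ≈ 0.067

P(defective|M1) = 0.253; P(defective|M2) = 0.093; P(defective|M3) = 0.167; P(defective|M4) = 0.196.
Prior × likelihood for each source: 0.25·0.253=0.06325, 0.19·0.093=0.01767, 0.5·0.167=0.08350, 0.06·0.196=0.01176. Summing gives P(defective) = 0.17618.
P(Machine 4 | defective) = 0.01176 / 0.17618 = 0.067.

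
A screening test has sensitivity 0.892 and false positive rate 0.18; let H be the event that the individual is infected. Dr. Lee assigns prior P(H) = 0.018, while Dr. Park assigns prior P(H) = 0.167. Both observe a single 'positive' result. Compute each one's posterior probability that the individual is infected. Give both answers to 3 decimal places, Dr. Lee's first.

Dr. Lee: 0.083; Dr. Park: 0.498

The likelihood ratio for a 'positive' result is 0.892/0.18 = 4.9556.
Dr. Lee: prior odds 0.018/0.982 = 0.018330; posterior odds 0.090835; posterior probability 0.083.
Dr. Park: prior odds 0.167/0.833 = 0.20048; posterior odds 0.99349; posterior probability 0.498.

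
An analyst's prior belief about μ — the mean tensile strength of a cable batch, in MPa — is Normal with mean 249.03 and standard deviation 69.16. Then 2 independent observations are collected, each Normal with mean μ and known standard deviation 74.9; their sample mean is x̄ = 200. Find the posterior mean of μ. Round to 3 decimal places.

With known σ, the Normal prior is conjugate. Weight on the data is w = (n/σ²)/(n/σ² + 1/τ₀²) = 0.00035651/(0.00035651+0.00020907) = 0.63034.
Posterior mean = w·x̄ + (1−w)·μ₀ = 0.63034·200 + 0.36966·249.03 = 218.124.

Posterior mean ≈ 218.124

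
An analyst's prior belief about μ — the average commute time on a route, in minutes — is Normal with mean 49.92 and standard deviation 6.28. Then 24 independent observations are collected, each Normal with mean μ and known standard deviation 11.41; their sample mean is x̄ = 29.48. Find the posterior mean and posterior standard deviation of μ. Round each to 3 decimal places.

Prior precision 1/τ₀² = 1/6.28² = 0.0253560; data precision n/σ² = 24/11.41² = 0.184349.
Posterior precision = 0.0253560 + 0.184349 = 0.209705, giving posterior SD = 1/√0.209705 = 2.184.
Posterior mean = (0.0253560·49.92 + 0.184349·29.48) / 0.209705 = 31.951.

Posterior mean ≈ 31.951; posterior SD ≈ 2.184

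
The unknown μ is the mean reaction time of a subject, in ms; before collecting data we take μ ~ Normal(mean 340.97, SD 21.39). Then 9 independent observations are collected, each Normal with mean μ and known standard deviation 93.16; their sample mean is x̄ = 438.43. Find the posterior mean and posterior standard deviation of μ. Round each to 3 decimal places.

Prior precision 1/τ₀² = 1/21.39² = 0.00218564; data precision n/σ² = 9/93.16² = 0.00103701.
Posterior precision = 0.00218564 + 0.00103701 = 0.00322265, giving posterior SD = 1/√0.00322265 = 17.615.
Posterior mean = (0.00218564·340.97 + 0.00103701·438.43) / 0.00322265 = 372.331.

Posterior mean ≈ 372.331; posterior SD ≈ 17.615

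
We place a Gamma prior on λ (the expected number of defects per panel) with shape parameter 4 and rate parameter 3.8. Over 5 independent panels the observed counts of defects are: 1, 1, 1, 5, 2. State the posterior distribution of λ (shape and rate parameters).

Posterior: Gamma(shape=14, rate=8.8)

Total count ∑xᵢ = 10 over n = 5 panels.
Gamma is conjugate to the Poisson likelihood: posterior is Gamma(shape = 4+10 = 14, rate = 3.8+5 = 8.8).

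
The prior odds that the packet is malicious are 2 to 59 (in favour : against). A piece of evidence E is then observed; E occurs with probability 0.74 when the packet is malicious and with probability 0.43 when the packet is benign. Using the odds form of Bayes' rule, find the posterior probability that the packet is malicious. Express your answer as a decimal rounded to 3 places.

Posterior probability ≈ 0.055

Prior odds = 2/59 = 0.033898.
Likelihood ratio for E = 0.74/0.43 = 1.7209.
Posterior odds = prior odds × LR = 0.058337.
Posterior probability = odds/(1+odds) = 0.058337/1.0583 = 0.055.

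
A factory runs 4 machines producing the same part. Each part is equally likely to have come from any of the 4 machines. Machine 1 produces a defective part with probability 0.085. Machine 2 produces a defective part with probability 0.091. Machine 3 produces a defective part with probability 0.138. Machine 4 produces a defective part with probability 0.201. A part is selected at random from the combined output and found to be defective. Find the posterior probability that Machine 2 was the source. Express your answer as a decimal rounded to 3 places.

Tabulate prior·likelihood by source: [1] prior 0.25, lik 0.085, product 0.02125; [2] prior 0.25, lik 0.091, product 0.02275; [3] prior 0.25, lik 0.138, product 0.03450; [4] prior 0.25, lik 0.201, product 0.05025.
Normalizing constant = 0.12875; the posterior for Machine 2 is its product over the sum, 0.02275/0.12875 = 0.177.

Posterior probability ≈ 0.177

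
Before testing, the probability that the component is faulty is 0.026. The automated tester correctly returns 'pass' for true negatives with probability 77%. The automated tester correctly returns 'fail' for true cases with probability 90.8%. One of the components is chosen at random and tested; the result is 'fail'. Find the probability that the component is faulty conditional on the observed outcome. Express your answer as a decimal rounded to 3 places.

Write H for 'the component is faulty'. Prior odds H:¬H = 0.026/0.974 = 0.026694. For the 'fail' outcome, the likelihood ratio is 0.908/0.23 = 3.9478.
Posterior odds = 0.026694 × 3.9478 = 0.10538, so P(H|E) = 0.10538/(1+0.10538) = 0.095.

P(H | E) ≈ 0.095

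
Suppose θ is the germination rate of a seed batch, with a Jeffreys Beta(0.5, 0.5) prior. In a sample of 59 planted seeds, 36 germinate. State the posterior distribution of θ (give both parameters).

Observing 36 successes and 23 failures updates Beta(0.5, 0.5) by adding the success and failure counts to the two shape parameters: α = 0.5+36 = 36.5, β = 0.5+23 = 23.5.

Posterior: Beta(36.5, 23.5)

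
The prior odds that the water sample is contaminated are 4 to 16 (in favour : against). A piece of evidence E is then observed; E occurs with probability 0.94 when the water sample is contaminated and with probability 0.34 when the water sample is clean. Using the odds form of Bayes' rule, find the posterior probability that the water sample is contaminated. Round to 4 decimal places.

Posterior probability ≈ 0.4087

Prior odds = 4/16 = 0.25000. In log-odds, ln(0.25000) = -1.3863.
Add log likelihood ratio: ln(2.7647) = 1.0169.
Posterior log-odds = -0.36936, so posterior odds = exp(-0.36936) = 0.69118. Converting, P(H|E) = 0.69118/1.6912 = 0.4087.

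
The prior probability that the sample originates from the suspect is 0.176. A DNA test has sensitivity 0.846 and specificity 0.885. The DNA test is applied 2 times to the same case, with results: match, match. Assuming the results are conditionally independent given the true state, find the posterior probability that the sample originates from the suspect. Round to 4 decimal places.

Posterior P(H) ≈ 0.9204

Let H be the event that the sample originates from the suspect; start with P(H) = 0.176. P('match'|H) = 0.846, P('match'|¬H) = 0.115.
Update on result 1 ('match'): P(H) ← 0.846·0.1760 / (0.846·0.1760 + 0.115·0.8240) = 0.14890/0.24366 = 0.6111.
Update on result 2 ('match'): P(H) ← 0.846·0.6111 / (0.846·0.6111 + 0.115·0.3889) = 0.51698/0.56171 = 0.9204.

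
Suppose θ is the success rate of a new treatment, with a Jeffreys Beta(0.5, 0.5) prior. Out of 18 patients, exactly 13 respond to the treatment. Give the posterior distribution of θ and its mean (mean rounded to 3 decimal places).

Observing 13 successes and 5 failures updates Beta(0.5, 0.5) by adding the success and failure counts to the two shape parameters: α = 0.5+13 = 13.5, β = 0.5+5 = 5.5.
Posterior mean = α/(α+β) = 13.5/19 = 0.711.

Posterior: Beta(13.5, 5.5); mean ≈ 0.711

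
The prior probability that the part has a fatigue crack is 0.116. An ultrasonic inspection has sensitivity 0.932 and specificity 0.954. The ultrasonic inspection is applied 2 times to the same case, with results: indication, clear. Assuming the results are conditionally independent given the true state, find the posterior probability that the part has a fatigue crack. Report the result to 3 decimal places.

With H the event that the part has a fatigue crack, the joint likelihood of the observed sequence is P(data|H) = 0.932·0.068 = 0.063376 and P(data|¬H) = 0.046·0.954 = 0.043884.
Bayes: P(H|data) = 0.116·0.063376 / (0.116·0.063376 + 0.884·0.043884) = 0.0073516/0.046145 = 0.1593.

Posterior P(H) ≈ 0.159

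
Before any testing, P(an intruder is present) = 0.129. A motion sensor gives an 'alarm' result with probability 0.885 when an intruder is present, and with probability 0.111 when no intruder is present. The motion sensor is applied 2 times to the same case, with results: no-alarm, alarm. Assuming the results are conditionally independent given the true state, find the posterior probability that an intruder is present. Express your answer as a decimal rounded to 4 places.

Let H be the event that an intruder is present; start with P(H) = 0.129. P('alarm'|H) = 0.885, P('alarm'|¬H) = 0.111.
Update on result 1 ('no-alarm'): P(H) ← 0.115·0.1290 / (0.115·0.1290 + 0.889·0.8710) = 0.014835/0.78915 = 0.0188.
Update on result 2 ('alarm'): P(H) ← 0.885·0.0188 / (0.885·0.0188 + 0.111·0.9812) = 0.016637/0.12555 = 0.1325.

Posterior P(H) ≈ 0.1325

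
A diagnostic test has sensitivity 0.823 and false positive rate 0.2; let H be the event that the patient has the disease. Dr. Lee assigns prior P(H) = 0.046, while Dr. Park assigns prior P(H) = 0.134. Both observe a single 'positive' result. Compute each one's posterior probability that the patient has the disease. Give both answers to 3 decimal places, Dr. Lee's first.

P('+'|H) = 0.823, P('+'|¬H) = 0.2.
Dr. Lee: numerator 0.823·0.046 = 0.037858; evidence = 0.037858+0.2·0.954 = 0.22866; posterior = 0.166.
Dr. Park: numerator 0.823·0.134 = 0.11028; evidence = 0.11028+0.2·0.866 = 0.28348; posterior = 0.389.

Dr. Lee: 0.166; Dr. Park: 0.389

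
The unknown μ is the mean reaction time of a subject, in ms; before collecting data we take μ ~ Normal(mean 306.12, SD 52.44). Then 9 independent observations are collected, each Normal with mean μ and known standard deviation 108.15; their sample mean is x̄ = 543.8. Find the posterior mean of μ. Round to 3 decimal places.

Posterior mean ≈ 467.523

Prior precision 1/τ₀² = 1/52.44² = 0.00036364; data precision n/σ² = 9/108.15² = 0.00076947.
Posterior precision = 0.00036364 + 0.00076947 = 0.00113311.
Posterior mean = (0.00036364·306.12 + 0.00076947·543.8) / 0.00113311 = 467.523.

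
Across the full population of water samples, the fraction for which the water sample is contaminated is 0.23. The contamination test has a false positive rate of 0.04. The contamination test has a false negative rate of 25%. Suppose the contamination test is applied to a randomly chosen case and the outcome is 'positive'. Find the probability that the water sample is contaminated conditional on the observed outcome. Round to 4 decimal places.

Let H be the event that the water sample is contaminated. P(H) = 0.23, so P(¬H) = 0.77. With E the 'positive' result, P(E|H) = 0.75 and P(E|¬H) = 0.04.
P(E) = 0.75·0.23 + 0.04·0.77 = 0.17250 + 0.030800 = 0.20330.
By Bayes' theorem, P(H|E) = 0.17250 / 0.20330 = 0.8485.

P(H | E) ≈ 0.8485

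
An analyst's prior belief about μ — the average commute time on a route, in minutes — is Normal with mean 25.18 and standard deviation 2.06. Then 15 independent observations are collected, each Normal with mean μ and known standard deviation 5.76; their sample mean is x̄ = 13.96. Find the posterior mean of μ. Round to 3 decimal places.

Posterior mean ≈ 17.804

Prior precision 1/τ₀² = 1/2.06² = 0.235649; data precision n/σ² = 15/5.76² = 0.452112.
Posterior precision = 0.235649 + 0.452112 = 0.687761.
Posterior mean = (0.235649·25.18 + 0.452112·13.96) / 0.687761 = 17.804.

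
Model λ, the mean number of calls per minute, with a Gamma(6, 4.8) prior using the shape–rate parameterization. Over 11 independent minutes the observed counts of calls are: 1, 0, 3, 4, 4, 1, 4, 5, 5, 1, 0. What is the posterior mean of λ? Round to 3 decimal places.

Posterior mean ≈ 2.152

The Poisson likelihood adds the total count to the shape and the number of exposure periods to the rate. Here ∑xᵢ = 28 and n = 11, so shape 6→34 and rate 4.8→15.8.
E[λ | data] = 34/15.8 = 2.152.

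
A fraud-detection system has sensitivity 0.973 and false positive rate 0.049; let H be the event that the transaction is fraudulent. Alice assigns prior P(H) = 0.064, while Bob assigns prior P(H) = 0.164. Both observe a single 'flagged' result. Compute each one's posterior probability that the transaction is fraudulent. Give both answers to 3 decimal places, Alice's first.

P('+'|H) = 0.973, P('+'|¬H) = 0.049.
Alice: numerator 0.973·0.064 = 0.062272; evidence = 0.062272+0.049·0.936 = 0.10814; posterior = 0.576.
Bob: numerator 0.973·0.164 = 0.15957; evidence = 0.15957+0.049·0.836 = 0.20054; posterior = 0.796.

Alice: 0.576; Bob: 0.796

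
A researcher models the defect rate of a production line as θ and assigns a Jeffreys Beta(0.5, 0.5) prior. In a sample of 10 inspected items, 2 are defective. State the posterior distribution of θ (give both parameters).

Posterior: Beta(2.5, 8.5)

The binomial likelihood is conjugate to the Beta prior: with 2 successes and 8 failures, the posterior is Beta(0.5+2, 0.5+8) = Beta(2.5, 8.5).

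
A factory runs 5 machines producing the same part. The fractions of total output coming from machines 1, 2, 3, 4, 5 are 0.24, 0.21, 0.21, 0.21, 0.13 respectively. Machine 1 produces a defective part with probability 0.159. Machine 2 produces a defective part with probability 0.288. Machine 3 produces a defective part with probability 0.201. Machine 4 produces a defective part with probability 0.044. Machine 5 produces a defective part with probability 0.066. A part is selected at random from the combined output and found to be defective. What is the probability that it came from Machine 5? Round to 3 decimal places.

Posterior probability ≈ 0.054

P(defective|M1) = 0.159; P(defective|M2) = 0.288; P(defective|M3) = 0.201; P(defective|M4) = 0.044; P(defective|M5) = 0.066.
Prior × likelihood for each source: 0.24·0.159=0.03816, 0.21·0.288=0.06048, 0.21·0.201=0.04221, 0.21·0.044=0.009240, 0.13·0.066=0.008580. Summing gives P(defective) = 0.15867.
P(Machine 5 | defective) = 0.008580 / 0.15867 = 0.054.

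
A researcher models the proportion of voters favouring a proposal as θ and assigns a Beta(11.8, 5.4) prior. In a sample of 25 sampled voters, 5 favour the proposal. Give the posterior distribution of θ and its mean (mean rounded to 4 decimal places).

Observing 5 successes and 20 failures updates Beta(11.8, 5.4) by adding the success and failure counts to the two shape parameters: α = 11.8+5 = 16.8, β = 5.4+20 = 25.4.
E[θ | data] = 16.8/(16.8+25.4) = 0.3981.

Posterior: Beta(16.8, 25.4); mean ≈ 0.3981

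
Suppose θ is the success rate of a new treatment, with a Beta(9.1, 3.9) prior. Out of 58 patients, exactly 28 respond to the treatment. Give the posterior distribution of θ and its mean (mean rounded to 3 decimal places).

Observing 28 successes and 30 failures updates Beta(9.1, 3.9) by adding the success and failure counts to the two shape parameters: α = 9.1+28 = 37.1, β = 3.9+30 = 33.9.
E[θ | data] = 37.1/(37.1+33.9) = 0.523.

Posterior: Beta(37.1, 33.9); mean ≈ 0.523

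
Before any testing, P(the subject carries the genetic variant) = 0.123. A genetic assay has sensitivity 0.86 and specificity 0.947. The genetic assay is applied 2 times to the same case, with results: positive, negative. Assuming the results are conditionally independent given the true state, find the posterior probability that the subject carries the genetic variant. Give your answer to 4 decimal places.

Posterior P(H) ≈ 0.2517

Let H be the event that the subject carries the genetic variant; start with P(H) = 0.123. P('positive'|H) = 0.86, P('positive'|¬H) = 0.053.
Update on result 1 ('positive'): P(H) ← 0.86·0.1230 / (0.86·0.1230 + 0.053·0.8770) = 0.10578/0.15226 = 0.6947.
Update on result 2 ('negative'): P(H) ← 0.14·0.6947 / (0.14·0.6947 + 0.947·0.3053) = 0.097262/0.38635 = 0.2517.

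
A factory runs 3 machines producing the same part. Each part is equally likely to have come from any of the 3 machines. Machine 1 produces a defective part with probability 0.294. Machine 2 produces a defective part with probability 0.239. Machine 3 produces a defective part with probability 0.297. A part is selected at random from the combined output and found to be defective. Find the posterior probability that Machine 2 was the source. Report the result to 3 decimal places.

Posterior probability ≈ 0.288

P(defective|M1) = 0.294; P(defective|M2) = 0.239; P(defective|M3) = 0.297.
Prior × likelihood for each source: 0.333333·0.294=0.09800, 0.333333·0.239=0.07967, 0.333333·0.297=0.09900. Summing gives P(defective) = 0.27667.
P(Machine 2 | defective) = 0.07967 / 0.27667 = 0.288.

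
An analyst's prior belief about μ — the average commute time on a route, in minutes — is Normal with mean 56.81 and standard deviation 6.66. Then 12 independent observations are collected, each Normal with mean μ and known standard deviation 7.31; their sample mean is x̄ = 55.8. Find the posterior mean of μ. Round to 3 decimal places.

Posterior mean ≈ 55.892

Prior precision 1/τ₀² = 1/6.66² = 0.0225451; data precision n/σ² = 12/7.31² = 0.224567.
Posterior precision = 0.0225451 + 0.224567 = 0.247112.
Posterior mean = (0.0225451·56.81 + 0.224567·55.8) / 0.247112 = 55.892.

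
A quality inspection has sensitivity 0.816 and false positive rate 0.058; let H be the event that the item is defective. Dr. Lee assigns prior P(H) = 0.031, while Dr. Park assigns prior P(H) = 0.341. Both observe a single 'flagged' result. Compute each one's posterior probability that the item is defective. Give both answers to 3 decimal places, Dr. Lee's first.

The likelihood ratio for a 'flagged' result is 0.816/0.058 = 14.069.
Dr. Lee: prior odds 0.031/0.969 = 0.031992; posterior odds 0.45009; posterior probability 0.310.
Dr. Park: prior odds 0.341/0.659 = 0.51745; posterior odds 7.2800; posterior probability 0.879.

Dr. Lee: 0.310; Dr. Park: 0.879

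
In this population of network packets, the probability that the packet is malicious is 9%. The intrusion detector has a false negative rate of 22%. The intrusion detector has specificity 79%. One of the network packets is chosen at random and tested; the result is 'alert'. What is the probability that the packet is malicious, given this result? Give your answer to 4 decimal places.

Let H be the event that the packet is malicious. P(H) = 0.09, so P(¬H) = 0.91. With E the 'alert' result, P(E|H) = 0.78 and P(E|¬H) = 0.21.
P(E) = 0.78·0.09 + 0.21·0.91 = 0.070200 + 0.19110 = 0.26130.
By Bayes' theorem, P(H|E) = 0.070200 / 0.26130 = 0.2687.

P(H | E) ≈ 0.2687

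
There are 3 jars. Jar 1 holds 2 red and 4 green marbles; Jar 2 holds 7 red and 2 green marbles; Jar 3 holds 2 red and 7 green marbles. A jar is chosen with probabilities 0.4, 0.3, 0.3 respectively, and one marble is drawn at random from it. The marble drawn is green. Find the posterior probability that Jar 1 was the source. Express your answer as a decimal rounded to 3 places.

Tabulate prior·likelihood by source: [1] prior 0.4, lik 0.6667, product 0.2667; [2] prior 0.3, lik 0.2222, product 0.06667; [3] prior 0.3, lik 0.7778, product 0.2333.
Normalizing constant = 0.56667; the posterior for Jar 1 is its product over the sum, 0.2667/0.56667 = 0.471.

Posterior probability ≈ 0.471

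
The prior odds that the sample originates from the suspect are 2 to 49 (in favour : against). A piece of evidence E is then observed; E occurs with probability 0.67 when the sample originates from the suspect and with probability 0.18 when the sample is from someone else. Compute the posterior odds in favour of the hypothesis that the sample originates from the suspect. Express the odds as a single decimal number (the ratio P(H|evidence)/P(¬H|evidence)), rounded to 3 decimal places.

Prior odds = 2/49 = 0.040816. In log-odds, ln(0.040816) = -3.1987.
Add log likelihood ratio: ln(3.7222) = 1.3143.
Posterior log-odds = -1.8844, so posterior odds = exp(-1.8844) = 0.15193.

Posterior odds ≈ 0.152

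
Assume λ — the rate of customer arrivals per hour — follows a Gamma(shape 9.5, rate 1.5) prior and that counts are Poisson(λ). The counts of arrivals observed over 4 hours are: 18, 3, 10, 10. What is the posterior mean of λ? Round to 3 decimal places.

Posterior mean ≈ 9.182

Total count ∑xᵢ = 41 over n = 4 hours.
Gamma is conjugate to the Poisson likelihood: posterior is Gamma(shape = 9.5+41 = 50.5, rate = 1.5+4 = 5.5).
E[λ | data] = 50.5/5.5 = 9.182.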